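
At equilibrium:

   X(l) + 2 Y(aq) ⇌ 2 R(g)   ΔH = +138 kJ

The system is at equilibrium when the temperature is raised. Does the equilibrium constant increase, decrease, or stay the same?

K depends on temperature via the van 't Hoff relation. The forward reaction is endothermic, so raising T increases K.

increases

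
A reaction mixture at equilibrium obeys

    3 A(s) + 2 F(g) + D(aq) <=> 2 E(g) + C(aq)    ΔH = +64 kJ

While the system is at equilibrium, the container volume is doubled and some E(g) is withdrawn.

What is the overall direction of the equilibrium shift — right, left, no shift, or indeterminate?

right

Gas moles: reactants 2, products 2. Δn_gas = 0, so a volume change leaves Q equal to K — no shift from this change.
Removing E (g), a product, drives the reaction to the right.
Only the nonzero effect(s) matter; the net shift is to the right.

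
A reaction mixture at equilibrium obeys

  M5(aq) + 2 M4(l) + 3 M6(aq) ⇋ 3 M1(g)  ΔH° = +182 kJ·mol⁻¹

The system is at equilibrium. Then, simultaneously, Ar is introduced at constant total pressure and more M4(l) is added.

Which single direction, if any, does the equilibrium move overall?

Adding inert gas at constant total pressure expands the volume and lowers every reacting partial pressure. With Δn_gas = 3 − 0 = +3, Q moves away from K toward the side with fewer gas moles, so the system shifts toward the side with more gas moles — to the right.
M4 is a pure liquid; its activity is 1 regardless of amount, so Q is unaffected — no shift from this change.
Only the nonzero effect(s) matter; the net shift is to the right.

right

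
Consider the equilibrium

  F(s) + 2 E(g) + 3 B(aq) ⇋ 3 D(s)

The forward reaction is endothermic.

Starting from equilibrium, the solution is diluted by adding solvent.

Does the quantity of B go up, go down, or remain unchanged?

Dilution lowers every aqueous concentration by the same factor. Δn_aq = 0 − 3 = -3, so the system shifts toward the side with more dissolved moles — to the left.
The net shift is to the left. B is a reactant, so its amount increases.

increases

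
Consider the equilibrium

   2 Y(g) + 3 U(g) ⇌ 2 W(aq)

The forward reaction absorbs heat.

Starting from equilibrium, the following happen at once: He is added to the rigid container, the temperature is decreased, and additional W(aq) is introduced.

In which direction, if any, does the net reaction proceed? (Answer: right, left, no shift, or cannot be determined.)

left

At constant volume, adding an inert gas leaves every reacting species' partial pressure unchanged, so Q is unchanged — no shift from this change.
The forward reaction is endothermic. Lowering T favours the exothermic direction — shift to the left.
Adding W (aq), a product, drives the reaction to the left.
Only the nonzero effect(s) matter; the net shift is to the left.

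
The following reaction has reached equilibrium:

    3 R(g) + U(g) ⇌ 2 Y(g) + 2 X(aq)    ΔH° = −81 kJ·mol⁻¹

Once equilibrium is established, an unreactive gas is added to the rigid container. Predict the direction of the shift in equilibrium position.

no shift

At constant volume, adding an inert gas leaves every reacting species' partial pressure unchanged, so Q is unchanged — no shift from this change.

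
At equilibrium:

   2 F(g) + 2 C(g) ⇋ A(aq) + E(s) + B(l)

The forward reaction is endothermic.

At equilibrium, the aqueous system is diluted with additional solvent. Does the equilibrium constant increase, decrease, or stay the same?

unchanged

The equilibrium constant depends only on temperature. This perturbation may move the position of equilibrium, but since T is unchanged, K itself is unchanged.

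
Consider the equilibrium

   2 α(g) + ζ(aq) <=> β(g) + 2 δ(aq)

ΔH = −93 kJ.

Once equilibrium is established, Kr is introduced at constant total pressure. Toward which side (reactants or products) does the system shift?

left

Adding inert gas at constant total pressure expands the volume and lowers every reacting partial pressure. With Δn_gas = 1 − 2 = -1, Q moves away from K toward the side with fewer gas moles, so the system shifts toward the side with more gas moles — to the left.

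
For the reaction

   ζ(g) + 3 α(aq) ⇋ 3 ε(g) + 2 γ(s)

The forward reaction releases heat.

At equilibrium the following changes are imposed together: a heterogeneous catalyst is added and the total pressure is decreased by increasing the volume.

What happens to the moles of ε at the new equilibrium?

A catalyst speeds both forward and reverse rates equally; it changes neither Q nor K — no shift from this change.
Gas moles: reactants 1, products 3 (Δn_gas = +2). Expansion shifts the system toward the side with more moles of gas — to the right.
The net shift is to the right. ε is a product, so its amount increases.

increases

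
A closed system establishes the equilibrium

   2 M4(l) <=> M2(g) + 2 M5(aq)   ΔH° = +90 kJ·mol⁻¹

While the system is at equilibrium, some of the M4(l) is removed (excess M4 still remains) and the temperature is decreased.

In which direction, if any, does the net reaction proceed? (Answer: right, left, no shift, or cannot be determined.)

M4 is a pure liquid; its activity is 1 regardless of amount, so Q is unaffected — no shift from this change.
The forward reaction is endothermic. Lowering T favours the exothermic direction — shift to the left.
Only the nonzero effect(s) matter; the net shift is to the left.

left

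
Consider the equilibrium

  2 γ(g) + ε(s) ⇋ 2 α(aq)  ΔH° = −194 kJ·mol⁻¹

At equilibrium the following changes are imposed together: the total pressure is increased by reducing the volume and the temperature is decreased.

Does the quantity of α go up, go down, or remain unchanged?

increases

Gas moles: reactants 2, products 0 (Δn_gas = -2). Compression shifts the system toward the side with fewer moles of gas — to the right.
The forward reaction is exothermic. Lowering T favours the exothermic direction — shift to the right.
The net shift is to the right. α is a product, so its amount increases.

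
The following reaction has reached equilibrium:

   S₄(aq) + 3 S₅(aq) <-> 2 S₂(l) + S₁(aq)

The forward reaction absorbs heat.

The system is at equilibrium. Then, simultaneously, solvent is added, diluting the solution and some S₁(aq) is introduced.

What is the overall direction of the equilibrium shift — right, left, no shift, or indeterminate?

left

Dilution lowers every aqueous concentration by the same factor. Δn_aq = 1 − 4 = -3, so the system shifts toward the side with more dissolved moles — to the left.
Adding S₁ (aq), a product, drives the reaction to the left.
All effects act in the same direction — net shift to the left.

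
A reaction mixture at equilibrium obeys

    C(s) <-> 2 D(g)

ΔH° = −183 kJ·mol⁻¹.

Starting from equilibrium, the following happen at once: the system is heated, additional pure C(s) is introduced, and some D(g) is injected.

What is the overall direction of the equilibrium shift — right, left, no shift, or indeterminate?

left

The forward reaction is exothermic. Raising T favours the endothermic direction — shift to the left.
C is a pure solid; its activity is 1 regardless of amount, so Q is unaffected — no shift from this change.
Adding D (g), a product, drives the reaction to the left.
Only the nonzero effect(s) matter; the net shift is to the left.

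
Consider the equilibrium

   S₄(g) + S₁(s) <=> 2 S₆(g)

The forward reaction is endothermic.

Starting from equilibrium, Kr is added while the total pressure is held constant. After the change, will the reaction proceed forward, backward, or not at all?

right

Adding inert gas at constant total pressure expands the volume and lowers every reacting partial pressure. With Δn_gas = 2 − 1 = +1, Q moves away from K toward the side with fewer gas moles, so the system shifts toward the side with more gas moles — to the right.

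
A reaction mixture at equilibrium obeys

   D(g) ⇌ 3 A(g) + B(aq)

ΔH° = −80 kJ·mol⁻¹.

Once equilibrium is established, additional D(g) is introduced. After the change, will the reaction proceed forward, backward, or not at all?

Adding D (g), a reactant, drives the reaction to the right.

right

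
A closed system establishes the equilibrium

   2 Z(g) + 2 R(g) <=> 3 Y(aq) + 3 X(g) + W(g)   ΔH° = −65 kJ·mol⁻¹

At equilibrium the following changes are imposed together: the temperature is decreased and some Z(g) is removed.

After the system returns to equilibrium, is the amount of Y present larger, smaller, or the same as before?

cannot be determined

The forward reaction is exothermic. Lowering T favours the exothermic direction — shift to the right.
Removing Z (g), a reactant, drives the reaction to the left.
The two effects oppose each other, so the net shift — and hence the change in Y — cannot be determined from the given information.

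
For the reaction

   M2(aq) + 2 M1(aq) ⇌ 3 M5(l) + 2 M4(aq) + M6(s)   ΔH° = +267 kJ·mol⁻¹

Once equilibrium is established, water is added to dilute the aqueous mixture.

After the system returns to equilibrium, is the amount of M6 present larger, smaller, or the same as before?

decreases

Dilution lowers every aqueous concentration by the same factor. Δn_aq = 2 − 3 = -1, so the system shifts toward the side with more dissolved moles — to the left.
The net shift is to the left. M6 is a product, so its amount decreases.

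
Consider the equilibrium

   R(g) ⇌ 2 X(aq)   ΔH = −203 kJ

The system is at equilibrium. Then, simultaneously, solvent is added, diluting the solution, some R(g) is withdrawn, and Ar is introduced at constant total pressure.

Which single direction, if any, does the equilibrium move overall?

cannot be determined

Dilution lowers every aqueous concentration by the same factor. Δn_aq = 2 − 0 = +2, so the system shifts toward the side with more dissolved moles — to the right.
Removing R (g), a reactant, drives the reaction to the left.
Adding inert gas at constant total pressure expands the volume and lowers every reacting partial pressure. With Δn_gas = 0 − 1 = -1, Q moves away from K toward the side with fewer gas moles, so the system shifts toward the side with more gas moles — to the left.
The individual effects push in opposite directions; without quantitative information the net direction cannot be determined.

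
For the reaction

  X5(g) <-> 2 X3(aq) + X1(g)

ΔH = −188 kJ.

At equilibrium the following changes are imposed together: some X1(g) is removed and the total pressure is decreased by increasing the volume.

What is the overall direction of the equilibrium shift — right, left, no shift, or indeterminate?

right

Removing X1 (g), a product, drives the reaction to the right.
Gas moles: reactants 1, products 1. Δn_gas = 0, so a volume change leaves Q equal to K — no shift from this change.
Only the nonzero effect(s) matter; the net shift is to the right.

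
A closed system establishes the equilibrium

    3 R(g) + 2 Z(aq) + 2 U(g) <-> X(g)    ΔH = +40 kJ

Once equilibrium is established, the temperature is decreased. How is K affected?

decreases

K depends on temperature via the van 't Hoff relation. The forward reaction is endothermic, so lowering T decreases K.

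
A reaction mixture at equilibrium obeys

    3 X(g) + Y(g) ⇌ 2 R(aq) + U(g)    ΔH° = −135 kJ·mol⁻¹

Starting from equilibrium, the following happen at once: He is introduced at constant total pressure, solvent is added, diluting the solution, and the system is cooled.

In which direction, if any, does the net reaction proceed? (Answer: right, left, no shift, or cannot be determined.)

cannot be determined

Adding inert gas at constant total pressure expands the volume and lowers every reacting partial pressure. With Δn_gas = 1 − 4 = -3, Q moves away from K toward the side with fewer gas moles, so the system shifts toward the side with more gas moles — to the left.
Dilution lowers every aqueous concentration by the same factor. Δn_aq = 2 − 0 = +2, so the system shifts toward the side with more dissolved moles — to the right.
The forward reaction is exothermic. Lowering T favours the exothermic direction — shift to the right.
The individual effects push in opposite directions; without quantitative information the net direction cannot be determined.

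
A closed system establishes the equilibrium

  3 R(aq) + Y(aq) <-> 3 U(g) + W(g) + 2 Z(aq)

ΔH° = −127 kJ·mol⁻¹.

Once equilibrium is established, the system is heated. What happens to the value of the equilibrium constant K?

K depends on temperature via the van 't Hoff relation. The forward reaction is exothermic, so raising T decreases K.

decreases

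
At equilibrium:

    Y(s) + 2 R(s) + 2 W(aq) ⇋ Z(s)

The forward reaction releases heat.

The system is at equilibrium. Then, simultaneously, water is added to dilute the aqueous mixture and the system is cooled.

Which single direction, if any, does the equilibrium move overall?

cannot be determined

Dilution lowers every aqueous concentration by the same factor. Δn_aq = 0 − 2 = -2, so the system shifts toward the side with more dissolved moles — to the left.
The forward reaction is exothermic. Lowering T favours the exothermic direction — shift to the right.
The individual effects push in opposite directions; without quantitative information the net direction cannot be determined.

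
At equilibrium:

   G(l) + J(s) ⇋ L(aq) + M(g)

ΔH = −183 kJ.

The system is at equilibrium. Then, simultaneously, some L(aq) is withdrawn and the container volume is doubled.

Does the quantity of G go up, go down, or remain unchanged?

Removing L (aq), a product, drives the reaction to the right.
Gas moles: reactants 0, products 1 (Δn_gas = +1). Expansion shifts the system toward the side with more moles of gas — to the right.
The net shift is to the right. G is a reactant, so its amount decreases.

decreases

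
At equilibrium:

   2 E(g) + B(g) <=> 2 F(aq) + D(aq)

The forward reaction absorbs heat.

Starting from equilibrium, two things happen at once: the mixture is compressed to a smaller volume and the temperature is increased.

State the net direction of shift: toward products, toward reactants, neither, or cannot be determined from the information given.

right

Gas moles: reactants 3, products 0 (Δn_gas = -3). Compression shifts the system toward the side with fewer moles of gas — to the right.
The forward reaction is endothermic. Raising T favours the endothermic direction — shift to the right.
All effects act in the same direction — net shift to the right.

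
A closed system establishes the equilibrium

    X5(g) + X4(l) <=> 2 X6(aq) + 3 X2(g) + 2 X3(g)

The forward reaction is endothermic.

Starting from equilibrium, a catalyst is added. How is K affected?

The equilibrium constant depends only on temperature. This perturbation changes neither the position of equilibrium nor K.

unchanged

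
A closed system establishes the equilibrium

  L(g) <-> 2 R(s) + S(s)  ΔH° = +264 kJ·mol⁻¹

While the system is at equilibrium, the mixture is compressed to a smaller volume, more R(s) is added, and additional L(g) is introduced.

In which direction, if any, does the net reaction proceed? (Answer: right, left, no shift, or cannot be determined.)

right

Gas moles: reactants 1, products 0 (Δn_gas = -1). Compression shifts the system toward the side with fewer moles of gas — to the right.
R is a pure solid; its activity is 1 regardless of amount, so Q is unaffected — no shift from this change.
Adding L (g), a reactant, drives the reaction to the right.
Only the nonzero effect(s) matter; the net shift is to the right.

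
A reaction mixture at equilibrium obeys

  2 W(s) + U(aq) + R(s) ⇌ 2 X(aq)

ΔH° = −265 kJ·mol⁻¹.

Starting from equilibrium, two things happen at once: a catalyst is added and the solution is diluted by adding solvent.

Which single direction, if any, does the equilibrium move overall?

right

A catalyst speeds both forward and reverse rates equally; it changes neither Q nor K — no shift from this change.
Dilution lowers every aqueous concentration by the same factor. Δn_aq = 2 − 1 = +1, so the system shifts toward the side with more dissolved moles — to the right.
Only the nonzero effect(s) matter; the net shift is to the right.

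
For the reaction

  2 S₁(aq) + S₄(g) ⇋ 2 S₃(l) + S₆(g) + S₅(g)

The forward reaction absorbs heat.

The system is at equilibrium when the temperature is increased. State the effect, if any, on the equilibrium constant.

K depends on temperature via the van 't Hoff relation. The forward reaction is endothermic, so raising T increases K.

increases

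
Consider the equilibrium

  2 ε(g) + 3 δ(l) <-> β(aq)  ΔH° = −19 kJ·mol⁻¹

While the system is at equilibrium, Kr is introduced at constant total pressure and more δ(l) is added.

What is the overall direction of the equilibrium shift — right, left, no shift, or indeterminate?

Adding inert gas at constant total pressure expands the volume and lowers every reacting partial pressure. With Δn_gas = 0 − 2 = -2, Q moves away from K toward the side with fewer gas moles, so the system shifts toward the side with more gas moles — to the left.
δ is a pure liquid; its activity is 1 regardless of amount, so Q is unaffected — no shift from this change.
Only the nonzero effect(s) matter; the net shift is to the left.

left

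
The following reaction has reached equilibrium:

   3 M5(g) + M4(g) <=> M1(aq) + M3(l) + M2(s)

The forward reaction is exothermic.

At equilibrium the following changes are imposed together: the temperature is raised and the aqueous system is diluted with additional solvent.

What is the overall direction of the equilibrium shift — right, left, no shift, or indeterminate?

The forward reaction is exothermic. Raising T favours the endothermic direction — shift to the left.
Dilution lowers every aqueous concentration by the same factor. Δn_aq = 1 − 0 = +1, so the system shifts toward the side with more dissolved moles — to the right.
The individual effects push in opposite directions; without quantitative information the net direction cannot be determined.

cannot be determined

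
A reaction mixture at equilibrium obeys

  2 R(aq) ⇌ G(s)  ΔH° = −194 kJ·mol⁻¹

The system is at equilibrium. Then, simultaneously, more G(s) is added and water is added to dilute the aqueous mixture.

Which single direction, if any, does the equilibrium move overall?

G is a pure solid; its activity is 1 regardless of amount, so Q is unaffected — no shift from this change.
Dilution lowers every aqueous concentration by the same factor. Δn_aq = 0 − 2 = -2, so the system shifts toward the side with more dissolved moles — to the left.
Only the nonzero effect(s) matter; the net shift is to the left.

left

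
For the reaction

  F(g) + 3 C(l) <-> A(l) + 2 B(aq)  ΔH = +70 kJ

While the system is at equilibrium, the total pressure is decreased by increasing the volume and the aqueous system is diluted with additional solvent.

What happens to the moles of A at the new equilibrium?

Gas moles: reactants 1, products 0 (Δn_gas = -1). Expansion shifts the system toward the side with more moles of gas — to the left.
Dilution lowers every aqueous concentration by the same factor. Δn_aq = 2 − 0 = +2, so the system shifts toward the side with more dissolved moles — to the right.
The two effects oppose each other, so the net shift — and hence the change in A — cannot be determined from the given information.

cannot be determined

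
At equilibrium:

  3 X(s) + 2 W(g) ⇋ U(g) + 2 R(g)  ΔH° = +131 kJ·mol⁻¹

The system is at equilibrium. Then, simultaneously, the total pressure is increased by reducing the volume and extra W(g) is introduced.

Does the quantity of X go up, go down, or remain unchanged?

cannot be determined

Gas moles: reactants 2, products 3 (Δn_gas = +1). Compression shifts the system toward the side with fewer moles of gas — to the left.
Adding W (g), a reactant, drives the reaction to the right.
The two effects oppose each other, so the net shift — and hence the change in X — cannot be determined from the given information.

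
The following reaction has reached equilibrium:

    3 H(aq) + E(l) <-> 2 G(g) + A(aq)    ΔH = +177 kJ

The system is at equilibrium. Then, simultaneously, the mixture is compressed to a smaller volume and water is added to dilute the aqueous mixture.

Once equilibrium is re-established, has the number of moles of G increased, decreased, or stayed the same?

Gas moles: reactants 0, products 2 (Δn_gas = +2). Compression shifts the system toward the side with fewer moles of gas — to the left.
Dilution lowers every aqueous concentration by the same factor. Δn_aq = 1 − 3 = -2, so the system shifts toward the side with more dissolved moles — to the left.
The net shift is to the left. G is a product, so its amount decreases.

decreases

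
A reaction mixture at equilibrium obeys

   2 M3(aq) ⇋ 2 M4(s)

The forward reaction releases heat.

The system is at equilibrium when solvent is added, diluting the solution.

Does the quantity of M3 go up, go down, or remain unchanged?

Dilution lowers every aqueous concentration by the same factor. Δn_aq = 0 − 2 = -2, so the system shifts toward the side with more dissolved moles — to the left.
The net shift is to the left. M3 is a reactant, so its amount increases.

increases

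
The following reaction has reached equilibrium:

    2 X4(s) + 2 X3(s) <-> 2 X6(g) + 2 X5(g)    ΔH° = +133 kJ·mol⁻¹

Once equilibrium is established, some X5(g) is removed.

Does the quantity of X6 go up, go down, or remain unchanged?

Removing X5 (g), a product, drives the reaction to the right.
The net shift is to the right. X6 is a product, so its amount increases.

increases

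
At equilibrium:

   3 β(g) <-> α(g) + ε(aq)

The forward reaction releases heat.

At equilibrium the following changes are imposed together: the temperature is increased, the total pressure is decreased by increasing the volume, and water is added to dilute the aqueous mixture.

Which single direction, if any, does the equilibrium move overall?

cannot be determined

The forward reaction is exothermic. Raising T favours the endothermic direction — shift to the left.
Gas moles: reactants 3, products 1 (Δn_gas = -2). Expansion shifts the system toward the side with more moles of gas — to the left.
Dilution lowers every aqueous concentration by the same factor. Δn_aq = 1 − 0 = +1, so the system shifts toward the side with more dissolved moles — to the right.
The individual effects push in opposite directions; without quantitative information the net direction cannot be determined.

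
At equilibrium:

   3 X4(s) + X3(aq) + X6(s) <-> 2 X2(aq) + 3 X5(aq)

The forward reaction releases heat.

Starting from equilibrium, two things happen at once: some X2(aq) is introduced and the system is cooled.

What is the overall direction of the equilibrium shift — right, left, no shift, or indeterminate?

cannot be determined

Adding X2 (aq), a product, drives the reaction to the left.
The forward reaction is exothermic. Lowering T favours the exothermic direction — shift to the right.
The individual effects push in opposite directions; without quantitative information the net direction cannot be determined.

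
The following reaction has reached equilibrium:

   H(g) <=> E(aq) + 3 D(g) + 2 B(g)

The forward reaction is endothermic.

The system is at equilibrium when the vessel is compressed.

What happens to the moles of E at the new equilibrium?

decreases

Gas moles: reactants 1, products 5 (Δn_gas = +4). Compression shifts the system toward the side with fewer moles of gas — to the left.
The net shift is to the left. E is a product, so its amount decreases.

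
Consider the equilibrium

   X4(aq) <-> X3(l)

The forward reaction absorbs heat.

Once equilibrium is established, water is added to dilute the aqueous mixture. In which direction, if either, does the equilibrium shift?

Dilution lowers every aqueous concentration by the same factor. Δn_aq = 0 − 1 = -1, so the system shifts toward the side with more dissolved moles — to the left.

left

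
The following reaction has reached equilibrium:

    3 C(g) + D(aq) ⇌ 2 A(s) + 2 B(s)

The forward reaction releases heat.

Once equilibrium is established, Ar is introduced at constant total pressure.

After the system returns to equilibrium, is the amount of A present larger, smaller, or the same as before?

Adding inert gas at constant total pressure expands the volume and lowers every reacting partial pressure. With Δn_gas = 0 − 3 = -3, Q moves away from K toward the side with fewer gas moles, so the system shifts toward the side with more gas moles — to the left.
The net shift is to the left. A is a product, so its amount decreases.

decreases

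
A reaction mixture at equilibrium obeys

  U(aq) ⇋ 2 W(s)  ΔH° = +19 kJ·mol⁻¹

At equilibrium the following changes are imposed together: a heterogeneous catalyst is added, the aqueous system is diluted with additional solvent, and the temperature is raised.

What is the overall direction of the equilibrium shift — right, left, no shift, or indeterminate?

A catalyst speeds both forward and reverse rates equally; it changes neither Q nor K — no shift from this change.
Dilution lowers every aqueous concentration by the same factor. Δn_aq = 0 − 1 = -1, so the system shifts toward the side with more dissolved moles — to the left.
The forward reaction is endothermic. Raising T favours the endothermic direction — shift to the right.
The individual effects push in opposite directions; without quantitative information the net direction cannot be determined.

cannot be determined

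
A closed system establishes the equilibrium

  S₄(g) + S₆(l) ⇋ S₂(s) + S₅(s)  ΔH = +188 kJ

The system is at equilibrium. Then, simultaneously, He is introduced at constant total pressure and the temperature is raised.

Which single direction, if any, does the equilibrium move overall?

cannot be determined

Adding inert gas at constant total pressure expands the volume and lowers every reacting partial pressure. With Δn_gas = 0 − 1 = -1, Q moves away from K toward the side with fewer gas moles, so the system shifts toward the side with more gas moles — to the left.
The forward reaction is endothermic. Raising T favours the endothermic direction — shift to the right.
The individual effects push in opposite directions; without quantitative information the net direction cannot be determined.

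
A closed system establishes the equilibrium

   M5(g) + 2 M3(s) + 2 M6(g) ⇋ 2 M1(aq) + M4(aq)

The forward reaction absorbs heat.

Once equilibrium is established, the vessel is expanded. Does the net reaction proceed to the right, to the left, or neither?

Gas moles: reactants 3, products 0 (Δn_gas = -3). Expansion shifts the system toward the side with more moles of gas — to the left.

left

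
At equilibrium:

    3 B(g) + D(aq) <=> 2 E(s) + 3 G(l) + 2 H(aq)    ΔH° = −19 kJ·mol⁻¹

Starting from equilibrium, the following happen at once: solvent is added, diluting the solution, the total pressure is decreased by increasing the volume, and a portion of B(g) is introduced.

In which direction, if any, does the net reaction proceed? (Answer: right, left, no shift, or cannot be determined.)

cannot be determined

Dilution lowers every aqueous concentration by the same factor. Δn_aq = 2 − 1 = +1, so the system shifts toward the side with more dissolved moles — to the right.
Gas moles: reactants 3, products 0 (Δn_gas = -3). Expansion shifts the system toward the side with more moles of gas — to the left.
Adding B (g), a reactant, drives the reaction to the right.
The individual effects push in opposite directions; without quantitative information the net direction cannot be determined.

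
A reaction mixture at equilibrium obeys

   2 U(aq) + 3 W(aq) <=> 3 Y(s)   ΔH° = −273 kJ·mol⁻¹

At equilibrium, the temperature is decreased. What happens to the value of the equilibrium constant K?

K depends on temperature via the van 't Hoff relation. The forward reaction is exothermic, so lowering T increases K.

increases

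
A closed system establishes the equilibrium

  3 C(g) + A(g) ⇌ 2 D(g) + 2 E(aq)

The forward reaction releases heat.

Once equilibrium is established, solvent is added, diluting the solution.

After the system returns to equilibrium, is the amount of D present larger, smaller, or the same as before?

increases

Dilution lowers every aqueous concentration by the same factor. Δn_aq = 2 − 0 = +2, so the system shifts toward the side with more dissolved moles — to the right.
The net shift is to the right. D is a product, so its amount increases.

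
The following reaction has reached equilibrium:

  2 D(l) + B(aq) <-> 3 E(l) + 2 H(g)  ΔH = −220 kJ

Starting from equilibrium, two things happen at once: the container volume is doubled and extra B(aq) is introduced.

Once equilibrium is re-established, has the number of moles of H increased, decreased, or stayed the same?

increases

Gas moles: reactants 0, products 2 (Δn_gas = +2). Expansion shifts the system toward the side with more moles of gas — to the right.
Adding B (aq), a reactant, drives the reaction to the right.
The net shift is to the right. H is a product, so its amount increases.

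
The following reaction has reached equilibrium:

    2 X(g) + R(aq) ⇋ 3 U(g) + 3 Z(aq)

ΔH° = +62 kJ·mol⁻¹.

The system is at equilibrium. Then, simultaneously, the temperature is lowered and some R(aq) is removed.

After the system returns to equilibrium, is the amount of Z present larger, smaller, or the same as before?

The forward reaction is endothermic. Lowering T favours the exothermic direction — shift to the left.
Removing R (aq), a reactant, drives the reaction to the left.
The net shift is to the left. Z is a product, so its amount decreases.

decreases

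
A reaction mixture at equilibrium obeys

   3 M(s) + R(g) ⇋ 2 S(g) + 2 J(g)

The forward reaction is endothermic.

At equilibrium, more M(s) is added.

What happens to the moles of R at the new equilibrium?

M is a pure solid; its activity is 1 regardless of amount, so Q is unaffected — no shift from this change.
No net shift occurs, so the amount of R is unchanged.

unchanged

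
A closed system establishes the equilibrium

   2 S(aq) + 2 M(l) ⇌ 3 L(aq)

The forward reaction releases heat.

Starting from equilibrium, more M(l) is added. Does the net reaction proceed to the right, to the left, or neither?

no shift

M is a pure liquid; its activity is 1 regardless of amount, so Q is unaffected — no shift from this change.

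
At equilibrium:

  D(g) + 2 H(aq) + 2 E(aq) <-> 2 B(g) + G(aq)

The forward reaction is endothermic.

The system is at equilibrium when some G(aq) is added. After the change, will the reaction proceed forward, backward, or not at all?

Adding G (aq), a product, drives the reaction to the left.

left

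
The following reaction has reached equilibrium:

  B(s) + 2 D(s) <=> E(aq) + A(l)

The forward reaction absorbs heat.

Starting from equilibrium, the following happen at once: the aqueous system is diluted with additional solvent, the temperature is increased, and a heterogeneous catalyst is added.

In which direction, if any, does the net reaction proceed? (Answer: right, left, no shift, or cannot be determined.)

right

Dilution lowers every aqueous concentration by the same factor. Δn_aq = 1 − 0 = +1, so the system shifts toward the side with more dissolved moles — to the right.
The forward reaction is endothermic. Raising T favours the endothermic direction — shift to the right.
A catalyst speeds both forward and reverse rates equally; it changes neither Q nor K — no shift from this change.
Only the nonzero effect(s) matter; the net shift is to the right.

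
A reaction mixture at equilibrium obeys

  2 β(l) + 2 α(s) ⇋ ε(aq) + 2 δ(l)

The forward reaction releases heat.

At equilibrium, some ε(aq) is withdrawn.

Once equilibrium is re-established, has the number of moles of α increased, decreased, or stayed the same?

decreases

Removing ε (aq), a product, drives the reaction to the right.
The net shift is to the right. α is a reactant, so its amount decreases.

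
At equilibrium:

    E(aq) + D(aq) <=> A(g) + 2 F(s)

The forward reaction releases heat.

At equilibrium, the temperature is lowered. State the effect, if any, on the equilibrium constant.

K depends on temperature via the van 't Hoff relation. The forward reaction is exothermic, so lowering T increases K.

increases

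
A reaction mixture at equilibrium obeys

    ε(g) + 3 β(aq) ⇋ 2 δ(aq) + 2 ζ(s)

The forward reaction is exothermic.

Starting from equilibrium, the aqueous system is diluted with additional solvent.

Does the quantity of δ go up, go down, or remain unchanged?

decreases

Dilution lowers every aqueous concentration by the same factor. Δn_aq = 2 − 3 = -1, so the system shifts toward the side with more dissolved moles — to the left.
The net shift is to the left. δ is a product, so its amount decreases.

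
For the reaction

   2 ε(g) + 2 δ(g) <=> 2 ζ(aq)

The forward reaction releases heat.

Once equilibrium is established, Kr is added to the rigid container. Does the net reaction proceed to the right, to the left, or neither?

no shift

At constant volume, adding an inert gas leaves every reacting species' partial pressure unchanged, so Q is unchanged — no shift from this change.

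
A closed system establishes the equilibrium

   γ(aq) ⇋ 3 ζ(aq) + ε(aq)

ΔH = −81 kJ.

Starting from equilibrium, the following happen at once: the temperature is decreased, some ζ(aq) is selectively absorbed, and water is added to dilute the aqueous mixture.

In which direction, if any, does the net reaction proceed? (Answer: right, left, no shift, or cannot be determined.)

right

The forward reaction is exothermic. Lowering T favours the exothermic direction — shift to the right.
Removing ζ (aq), a product, drives the reaction to the right.
Dilution lowers every aqueous concentration by the same factor. Δn_aq = 4 − 1 = +3, so the system shifts toward the side with more dissolved moles — to the right.
All effects act in the same direction — net shift to the right.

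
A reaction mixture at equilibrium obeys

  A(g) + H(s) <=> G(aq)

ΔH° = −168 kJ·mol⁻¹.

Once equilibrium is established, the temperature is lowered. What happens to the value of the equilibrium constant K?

K depends on temperature via the van 't Hoff relation. The forward reaction is exothermic, so lowering T increases K.

increases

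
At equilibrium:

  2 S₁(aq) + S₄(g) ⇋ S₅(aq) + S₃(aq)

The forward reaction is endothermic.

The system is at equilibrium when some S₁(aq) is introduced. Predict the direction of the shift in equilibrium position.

right

Adding S₁ (aq), a reactant, drives the reaction to the right.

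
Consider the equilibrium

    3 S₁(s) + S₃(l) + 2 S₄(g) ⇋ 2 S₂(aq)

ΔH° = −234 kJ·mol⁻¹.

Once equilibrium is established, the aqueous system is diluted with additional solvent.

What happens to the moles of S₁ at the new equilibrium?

Dilution lowers every aqueous concentration by the same factor. Δn_aq = 2 − 0 = +2, so the system shifts toward the side with more dissolved moles — to the right.
The net shift is to the right. S₁ is a reactant, so its amount decreases.

decreases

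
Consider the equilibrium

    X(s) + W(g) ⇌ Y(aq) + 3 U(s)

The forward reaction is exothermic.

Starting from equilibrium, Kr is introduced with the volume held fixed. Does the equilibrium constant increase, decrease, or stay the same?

unchanged

The equilibrium constant depends only on temperature. This perturbation changes neither the position of equilibrium nor K.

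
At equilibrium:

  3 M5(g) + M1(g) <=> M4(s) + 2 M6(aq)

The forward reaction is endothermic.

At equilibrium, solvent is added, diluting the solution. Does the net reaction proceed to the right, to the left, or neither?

Dilution lowers every aqueous concentration by the same factor. Δn_aq = 2 − 0 = +2, so the system shifts toward the side with more dissolved moles — to the right.

right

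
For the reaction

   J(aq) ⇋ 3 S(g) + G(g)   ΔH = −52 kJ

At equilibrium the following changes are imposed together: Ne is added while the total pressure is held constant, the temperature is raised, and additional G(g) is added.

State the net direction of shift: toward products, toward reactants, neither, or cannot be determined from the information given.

Adding inert gas at constant total pressure expands the volume and lowers every reacting partial pressure. With Δn_gas = 4 − 0 = +4, Q moves away from K toward the side with fewer gas moles, so the system shifts toward the side with more gas moles — to the right.
The forward reaction is exothermic. Raising T favours the endothermic direction — shift to the left.
Adding G (g), a product, drives the reaction to the left.
The individual effects push in opposite directions; without quantitative information the net direction cannot be determined.

cannot be determined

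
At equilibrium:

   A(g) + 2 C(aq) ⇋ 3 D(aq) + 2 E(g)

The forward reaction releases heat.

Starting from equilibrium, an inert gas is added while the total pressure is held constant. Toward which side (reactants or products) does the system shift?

Adding inert gas at constant total pressure expands the volume and lowers every reacting partial pressure. With Δn_gas = 2 − 1 = +1, Q moves away from K toward the side with fewer gas moles, so the system shifts toward the side with more gas moles — to the right.

right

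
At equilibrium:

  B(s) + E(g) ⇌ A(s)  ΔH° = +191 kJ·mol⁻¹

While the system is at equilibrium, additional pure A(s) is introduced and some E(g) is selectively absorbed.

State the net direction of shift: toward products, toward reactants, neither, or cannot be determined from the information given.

left

A is a pure solid; its activity is 1 regardless of amount, so Q is unaffected — no shift from this change.
Removing E (g), a reactant, drives the reaction to the left.
Only the nonzero effect(s) matter; the net shift is to the left.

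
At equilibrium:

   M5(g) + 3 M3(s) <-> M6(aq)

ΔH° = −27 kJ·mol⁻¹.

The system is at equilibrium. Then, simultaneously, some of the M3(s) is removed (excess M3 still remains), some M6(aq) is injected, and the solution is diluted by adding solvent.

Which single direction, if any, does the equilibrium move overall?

M3 is a pure solid; its activity is 1 regardless of amount, so Q is unaffected — no shift from this change.
Adding M6 (aq), a product, drives the reaction to the left.
Dilution lowers every aqueous concentration by the same factor. Δn_aq = 1 − 0 = +1, so the system shifts toward the side with more dissolved moles — to the right.
The individual effects push in opposite directions; without quantitative information the net direction cannot be determined.

cannot be determined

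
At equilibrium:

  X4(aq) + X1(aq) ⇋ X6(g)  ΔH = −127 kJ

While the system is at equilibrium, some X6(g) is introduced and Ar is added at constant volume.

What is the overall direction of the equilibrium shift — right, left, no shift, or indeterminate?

left

Adding X6 (g), a product, drives the reaction to the left.
At constant volume, adding an inert gas leaves every reacting species' partial pressure unchanged, so Q is unchanged — no shift from this change.
Only the nonzero effect(s) matter; the net shift is to the left.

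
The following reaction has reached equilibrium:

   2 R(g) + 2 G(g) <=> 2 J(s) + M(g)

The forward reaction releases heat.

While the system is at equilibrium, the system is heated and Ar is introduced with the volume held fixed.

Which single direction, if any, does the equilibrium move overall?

The forward reaction is exothermic. Raising T favours the endothermic direction — shift to the left.
At constant volume, adding an inert gas leaves every reacting species' partial pressure unchanged, so Q is unchanged — no shift from this change.
Only the nonzero effect(s) matter; the net shift is to the left.

left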